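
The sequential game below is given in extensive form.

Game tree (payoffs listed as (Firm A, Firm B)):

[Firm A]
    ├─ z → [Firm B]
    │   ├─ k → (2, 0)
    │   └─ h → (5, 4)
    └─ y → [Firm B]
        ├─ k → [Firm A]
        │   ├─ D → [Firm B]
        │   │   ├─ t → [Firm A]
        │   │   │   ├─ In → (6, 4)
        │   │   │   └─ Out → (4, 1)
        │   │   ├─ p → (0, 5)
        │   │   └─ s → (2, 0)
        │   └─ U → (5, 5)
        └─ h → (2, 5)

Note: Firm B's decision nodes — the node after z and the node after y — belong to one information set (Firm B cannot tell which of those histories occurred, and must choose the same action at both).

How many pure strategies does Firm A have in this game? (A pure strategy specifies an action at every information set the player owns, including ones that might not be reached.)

8

Firm A owns the root with actions {z, y} — two choices.
Firm A owns the node after y-k with actions {D, U} — two choices.
Firm A owns the node after y-k-D-t with actions {In, Out} — two choices.
A pure strategy fixes one action at each information set independently, so the count is the product 2 × 2 × 2 = 8.
(For reference, Firm B has 6 pure strategies, giving a 8×6 normal-form matrix.)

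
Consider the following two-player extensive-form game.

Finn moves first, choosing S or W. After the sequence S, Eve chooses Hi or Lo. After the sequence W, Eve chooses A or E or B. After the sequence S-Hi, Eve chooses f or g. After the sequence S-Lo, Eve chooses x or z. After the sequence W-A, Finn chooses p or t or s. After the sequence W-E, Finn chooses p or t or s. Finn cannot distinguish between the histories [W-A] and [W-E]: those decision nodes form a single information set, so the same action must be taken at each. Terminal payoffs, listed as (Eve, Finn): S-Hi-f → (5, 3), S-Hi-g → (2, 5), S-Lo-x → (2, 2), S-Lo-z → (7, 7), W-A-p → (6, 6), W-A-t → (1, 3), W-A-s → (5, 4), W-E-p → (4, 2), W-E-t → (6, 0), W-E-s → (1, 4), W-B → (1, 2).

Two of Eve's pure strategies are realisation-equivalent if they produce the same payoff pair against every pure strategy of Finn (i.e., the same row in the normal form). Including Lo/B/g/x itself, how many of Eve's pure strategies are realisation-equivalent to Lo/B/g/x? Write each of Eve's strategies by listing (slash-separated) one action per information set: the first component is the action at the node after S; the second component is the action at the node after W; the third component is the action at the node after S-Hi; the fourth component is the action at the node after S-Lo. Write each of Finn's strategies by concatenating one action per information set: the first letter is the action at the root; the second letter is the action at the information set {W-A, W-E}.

2

Row for Lo/B/g/x (columns Sp, St, Ss, Wp, Wt, Ws): (2,2) (2,2) (2,2) (1,2) (1,2) (1,2).
Under Lo/B/g/x, Eve's choice at the node after S-Hi can never be reached regardless of what Finn does, so varying those choices leaves every outcome unchanged.
Holding the reachable choices fixed and varying the unreachable one freely already gives 2 equivalent strategies.
No other strategy reproduces this row, so those 2 are the full class: Lo/B/f/x, Lo/B/g/x.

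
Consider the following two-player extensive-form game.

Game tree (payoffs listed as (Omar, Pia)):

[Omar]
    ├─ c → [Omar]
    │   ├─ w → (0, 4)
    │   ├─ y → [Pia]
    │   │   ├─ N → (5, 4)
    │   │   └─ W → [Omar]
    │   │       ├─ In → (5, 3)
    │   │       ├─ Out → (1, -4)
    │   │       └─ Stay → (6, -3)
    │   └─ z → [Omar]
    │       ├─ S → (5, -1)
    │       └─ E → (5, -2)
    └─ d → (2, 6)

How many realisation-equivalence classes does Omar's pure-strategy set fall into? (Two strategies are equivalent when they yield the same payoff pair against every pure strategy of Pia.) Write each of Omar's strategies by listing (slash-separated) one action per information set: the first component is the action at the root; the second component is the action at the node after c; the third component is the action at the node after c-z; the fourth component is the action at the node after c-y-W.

7

Omar has 36 pure strategies: c/w/S/In, c/w/S/Out, c/w/S/Stay, c/w/E/In, c/w/E/Out, c/w/E/Stay, c/y/S/In, c/y/S/Out, c/y/S/Stay, c/y/E/In, c/y/E/Out, c/y/E/Stay, c/z/S/In, c/z/S/Out, c/z/S/Stay, c/z/E/In, c/z/E/Out, c/z/E/Stay, d/w/S/In, d/w/S/Out, d/w/S/Stay, d/w/E/In, d/w/E/Out, d/w/E/Stay, d/y/S/In, d/y/S/Out, d/y/S/Stay, d/y/E/In, d/y/E/Out, d/y/E/Stay, d/z/S/In, d/z/S/Out, d/z/S/Stay, d/z/E/In, d/z/E/Out, d/z/E/Stay. Columns: N, W.
{c/w/S/In, c/w/S/Out, c/w/S/Stay, c/w/E/In, c/w/E/Out, c/w/E/Stay} → row (0,4) (0,4)
{c/y/S/In, c/y/E/In} → row (5,4) (5,3)
{c/y/S/Out, c/y/E/Out} → row (5,4) (1,-4)
{c/y/S/Stay, c/y/E/Stay} → row (5,4) (6,-3)
{c/z/S/In, c/z/S/Out, c/z/S/Stay} → row (5,-1) (5,-1)
{c/z/E/In, c/z/E/Out, c/z/E/Stay} → row (5,-2) (5,-2)
{d/w/S/In, d/w/S/Out, d/w/S/Stay, d/w/E/In, d/w/E/Out, d/w/E/Stay, d/y/S/In, d/y/S/Out, d/y/S/Stay, d/y/E/In, d/y/E/Out, d/y/E/Stay, d/z/S/In, d/z/S/Out, d/z/S/Stay, d/z/E/In, d/z/E/Out, d/z/E/Stay} → row (2,6) (2,6)
That's 7 distinct rows out of 36 strategies.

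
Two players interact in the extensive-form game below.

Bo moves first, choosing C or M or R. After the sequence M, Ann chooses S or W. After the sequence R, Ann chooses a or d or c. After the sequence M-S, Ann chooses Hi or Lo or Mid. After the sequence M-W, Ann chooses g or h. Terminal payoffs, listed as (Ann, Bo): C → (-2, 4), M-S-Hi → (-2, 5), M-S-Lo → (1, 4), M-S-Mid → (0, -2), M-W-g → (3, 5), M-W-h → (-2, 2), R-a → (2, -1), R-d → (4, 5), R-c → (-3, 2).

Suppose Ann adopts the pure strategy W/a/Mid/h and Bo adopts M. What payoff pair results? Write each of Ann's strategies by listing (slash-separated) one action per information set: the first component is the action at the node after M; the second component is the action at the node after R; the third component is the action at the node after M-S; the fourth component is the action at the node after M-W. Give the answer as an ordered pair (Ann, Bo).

(-2, 2)

Trace the play path from the root:
  Bo plays M
  Ann plays W at [M]
  Ann plays h at [M-W]
→ terminal payoff (-2, 2).
(Ann's choice at the node after R is never reached on this path, so it doesn't affect the outcome.)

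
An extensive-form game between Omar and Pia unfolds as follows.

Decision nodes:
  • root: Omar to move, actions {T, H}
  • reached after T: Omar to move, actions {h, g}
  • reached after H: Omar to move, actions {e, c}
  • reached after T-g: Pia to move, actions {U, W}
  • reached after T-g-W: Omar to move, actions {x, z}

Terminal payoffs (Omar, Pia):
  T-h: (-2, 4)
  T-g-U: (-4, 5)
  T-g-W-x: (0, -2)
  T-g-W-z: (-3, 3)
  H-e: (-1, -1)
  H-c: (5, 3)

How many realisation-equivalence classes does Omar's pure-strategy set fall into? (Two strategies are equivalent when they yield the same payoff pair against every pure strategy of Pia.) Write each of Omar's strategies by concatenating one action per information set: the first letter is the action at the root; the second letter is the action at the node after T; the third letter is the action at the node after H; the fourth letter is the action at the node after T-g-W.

5

Omar has 16 pure strategies: Thex, Thez, Thcx, Thcz, Tgex, Tgez, Tgcx, Tgcz, Hhex, Hhez, Hhcx, Hhcz, Hgex, Hgez, Hgcx, Hgcz. Columns: U, W.
{Thex, Thez, Thcx, Thcz} → row (-2,4) (-2,4)
{Tgex, Tgcx} → row (-4,5) (0,-2)
{Tgez, Tgcz} → row (-4,5) (-3,3)
{Hhex, Hhez, Hgex, Hgez} → row (-1,-1) (-1,-1)
{Hhcx, Hhcz, Hgcx, Hgcz} → row (5,3) (5,3)
That's 5 distinct rows out of 16 strategies.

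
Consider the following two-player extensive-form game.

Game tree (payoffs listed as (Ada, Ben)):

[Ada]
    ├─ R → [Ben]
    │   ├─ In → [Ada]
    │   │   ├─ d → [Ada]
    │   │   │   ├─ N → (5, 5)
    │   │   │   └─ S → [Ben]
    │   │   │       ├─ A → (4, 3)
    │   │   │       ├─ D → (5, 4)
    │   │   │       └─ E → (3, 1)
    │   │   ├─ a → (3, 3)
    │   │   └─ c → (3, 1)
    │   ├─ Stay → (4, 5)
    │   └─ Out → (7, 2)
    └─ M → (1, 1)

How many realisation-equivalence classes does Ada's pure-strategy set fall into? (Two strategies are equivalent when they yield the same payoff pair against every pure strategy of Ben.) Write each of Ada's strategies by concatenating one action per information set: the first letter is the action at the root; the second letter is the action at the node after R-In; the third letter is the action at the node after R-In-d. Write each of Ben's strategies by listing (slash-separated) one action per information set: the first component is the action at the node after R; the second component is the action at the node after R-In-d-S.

Ada has 12 pure strategies: RdN, RdS, RaN, RaS, RcN, RcS, MdN, MdS, MaN, MaS, McN, McS. Columns: In/A, In/D, In/E, Stay/A, Stay/D, Stay/E, Out/A, Out/D, Out/E.
{RdN} → row (5,5) (5,5) (5,5) (4,5) (4,5) (4,5) (7,2) (7,2) (7,2)
{RdS} → row (4,3) (5,4) (3,1) (4,5) (4,5) (4,5) (7,2) (7,2) (7,2)
{RaN, RaS} → row (3,3) (3,3) (3,3) (4,5) (4,5) (4,5) (7,2) (7,2) (7,2)
{RcN, RcS} → row (3,1) (3,1) (3,1) (4,5) (4,5) (4,5) (7,2) (7,2) (7,2)
{MdN, MdS, MaN, MaS, McN, McS} → row (1,1) (1,1) (1,1) (1,1) (1,1) (1,1) (1,1) (1,1) (1,1)
That's 5 distinct rows out of 12 strategies.

5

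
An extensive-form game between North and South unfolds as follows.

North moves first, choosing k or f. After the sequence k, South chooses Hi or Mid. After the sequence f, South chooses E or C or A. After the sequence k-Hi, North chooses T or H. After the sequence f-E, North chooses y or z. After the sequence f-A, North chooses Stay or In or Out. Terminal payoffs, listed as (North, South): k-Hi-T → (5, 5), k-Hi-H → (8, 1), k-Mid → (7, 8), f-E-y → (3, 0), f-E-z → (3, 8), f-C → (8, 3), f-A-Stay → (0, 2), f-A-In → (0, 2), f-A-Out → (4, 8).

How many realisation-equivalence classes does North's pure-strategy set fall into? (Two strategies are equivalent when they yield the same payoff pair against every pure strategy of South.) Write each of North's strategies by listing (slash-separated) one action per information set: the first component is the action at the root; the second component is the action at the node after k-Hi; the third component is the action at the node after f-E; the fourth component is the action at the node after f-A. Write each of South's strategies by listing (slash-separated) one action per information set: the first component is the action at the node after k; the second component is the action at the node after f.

6

North has 24 pure strategies: k/T/y/Stay, k/T/y/In, k/T/y/Out, k/T/z/Stay, k/T/z/In, k/T/z/Out, k/H/y/Stay, k/H/y/In, k/H/y/Out, k/H/z/Stay, k/H/z/In, k/H/z/Out, f/T/y/Stay, f/T/y/In, f/T/y/Out, f/T/z/Stay, f/T/z/In, f/T/z/Out, f/H/y/Stay, f/H/y/In, f/H/y/Out, f/H/z/Stay, f/H/z/In, f/H/z/Out. Columns: Hi/E, Hi/C, Hi/A, Mid/E, Mid/C, Mid/A.
{k/T/y/Stay, k/T/y/In, k/T/y/Out, k/T/z/Stay, k/T/z/In, k/T/z/Out} → row (5,5) (5,5) (5,5) (7,8) (7,8) (7,8)
{k/H/y/Stay, k/H/y/In, k/H/y/Out, k/H/z/Stay, k/H/z/In, k/H/z/Out} → row (8,1) (8,1) (8,1) (7,8) (7,8) (7,8)
{f/T/y/Stay, f/T/y/In, f/H/y/Stay, f/H/y/In} → row (3,0) (8,3) (0,2) (3,0) (8,3) (0,2)
{f/T/y/Out, f/H/y/Out} → row (3,0) (8,3) (4,8) (3,0) (8,3) (4,8)
{f/T/z/Stay, f/T/z/In, f/H/z/Stay, f/H/z/In} → row (3,8) (8,3) (0,2) (3,8) (8,3) (0,2)
{f/T/z/Out, f/H/z/Out} → row (3,8) (8,3) (4,8) (3,8) (8,3) (4,8)
That's 6 distinct rows out of 24 strategies.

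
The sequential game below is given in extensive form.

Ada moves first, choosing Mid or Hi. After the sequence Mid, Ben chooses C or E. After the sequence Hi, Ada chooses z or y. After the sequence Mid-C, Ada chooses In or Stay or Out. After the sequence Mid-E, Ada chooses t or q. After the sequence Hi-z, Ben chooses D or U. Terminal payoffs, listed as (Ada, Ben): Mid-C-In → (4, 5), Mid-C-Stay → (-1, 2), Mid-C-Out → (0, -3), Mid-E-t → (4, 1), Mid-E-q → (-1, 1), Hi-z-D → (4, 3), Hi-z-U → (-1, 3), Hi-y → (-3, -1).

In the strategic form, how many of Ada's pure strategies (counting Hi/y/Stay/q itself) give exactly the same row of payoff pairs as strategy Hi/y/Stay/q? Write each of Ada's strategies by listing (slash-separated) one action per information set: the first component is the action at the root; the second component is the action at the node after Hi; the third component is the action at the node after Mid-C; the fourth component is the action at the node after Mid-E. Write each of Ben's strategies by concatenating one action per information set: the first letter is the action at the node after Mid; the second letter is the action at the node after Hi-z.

Row for Hi/y/Stay/q (columns CD, CU, ED, EU): (-3,-1) (-3,-1) (-3,-1) (-3,-1).
Under Hi/y/Stay/q, Ada's choice at the node after Mid-C and at the node after Mid-E can never be reached regardless of what Ben does, so varying those choices leaves every outcome unchanged.
Holding the reachable choices fixed and varying the unreachable ones freely already gives 3 × 2 = 6 equivalent strategies.
No other strategy reproduces this row, so those 6 are the full class: Hi/y/In/t, Hi/y/In/q, Hi/y/Stay/t, Hi/y/Stay/q, Hi/y/Out/t, Hi/y/Out/q.

6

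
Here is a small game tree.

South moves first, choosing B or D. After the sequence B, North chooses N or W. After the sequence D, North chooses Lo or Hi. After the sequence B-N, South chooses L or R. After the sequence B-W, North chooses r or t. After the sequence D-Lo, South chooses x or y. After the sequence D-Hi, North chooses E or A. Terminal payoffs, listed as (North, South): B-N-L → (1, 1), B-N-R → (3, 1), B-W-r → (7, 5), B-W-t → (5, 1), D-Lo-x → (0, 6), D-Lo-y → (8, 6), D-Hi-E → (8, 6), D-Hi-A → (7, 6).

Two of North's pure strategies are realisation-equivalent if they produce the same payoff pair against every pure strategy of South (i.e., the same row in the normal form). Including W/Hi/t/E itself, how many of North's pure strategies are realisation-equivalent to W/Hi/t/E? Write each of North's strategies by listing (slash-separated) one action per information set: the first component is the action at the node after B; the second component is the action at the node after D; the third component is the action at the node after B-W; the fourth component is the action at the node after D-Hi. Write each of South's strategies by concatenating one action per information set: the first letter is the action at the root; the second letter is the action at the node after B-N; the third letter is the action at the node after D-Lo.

1

Row for W/Hi/t/E (columns BLx, BLy, BRx, BRy, DLx, DLy, DRx, DRy): (5,1) (5,1) (5,1) (5,1) (8,6) (8,6) (8,6) (8,6).
Every one of North's information sets is on the play path for some reply by South when North follows W/Hi/t/E.
Changing the action at any of them therefore changes at least one column, so only W/Hi/t/E itself gives this row.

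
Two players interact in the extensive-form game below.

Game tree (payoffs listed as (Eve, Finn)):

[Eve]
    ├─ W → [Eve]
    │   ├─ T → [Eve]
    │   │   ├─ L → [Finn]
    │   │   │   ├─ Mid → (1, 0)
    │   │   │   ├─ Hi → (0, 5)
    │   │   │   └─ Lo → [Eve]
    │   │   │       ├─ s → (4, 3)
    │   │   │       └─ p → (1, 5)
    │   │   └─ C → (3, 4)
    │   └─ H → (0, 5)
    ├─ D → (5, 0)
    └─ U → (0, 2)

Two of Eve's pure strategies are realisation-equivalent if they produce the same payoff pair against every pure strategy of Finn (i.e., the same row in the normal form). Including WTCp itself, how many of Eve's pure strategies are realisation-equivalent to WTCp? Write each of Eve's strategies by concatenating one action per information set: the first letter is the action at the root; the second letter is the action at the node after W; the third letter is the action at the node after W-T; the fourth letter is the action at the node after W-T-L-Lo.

Row for WTCp (columns Mid, Hi, Lo): (3,4) (3,4) (3,4).
Under WTCp, Eve's choice at the node after W-T-L-Lo can never be reached regardless of what Finn does, so varying those choices leaves every outcome unchanged.
Holding the reachable choices fixed and varying the unreachable one freely already gives 2 equivalent strategies.
No other strategy reproduces this row, so those 2 are the full class: WTCs, WTCp.

2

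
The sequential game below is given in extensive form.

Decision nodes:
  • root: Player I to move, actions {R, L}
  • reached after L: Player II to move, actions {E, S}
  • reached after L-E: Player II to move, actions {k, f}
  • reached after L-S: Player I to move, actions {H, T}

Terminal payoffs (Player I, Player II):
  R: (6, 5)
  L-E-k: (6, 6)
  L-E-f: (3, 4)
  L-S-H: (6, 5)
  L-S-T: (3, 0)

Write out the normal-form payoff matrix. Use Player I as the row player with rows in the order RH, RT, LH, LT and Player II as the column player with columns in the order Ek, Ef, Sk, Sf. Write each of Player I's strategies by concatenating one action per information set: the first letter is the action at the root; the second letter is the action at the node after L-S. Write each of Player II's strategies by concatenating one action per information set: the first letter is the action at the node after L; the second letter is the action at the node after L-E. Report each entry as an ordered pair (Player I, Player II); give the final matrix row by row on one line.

           Ek       Ef       Sk       Sf
  RH    (6,5)    (6,5)    (6,5)    (6,5)
  RT    (6,5)    (6,5)    (6,5)    (6,5)
  LH    (6,6)    (3,4)    (6,5)    (6,5)
  LT    (6,6)    (3,4)    (3,0)    (3,0)

RH: (6,5) (6,5) (6,5) (6,5) | RT: (6,5) (6,5) (6,5) (6,5) | LH: (6,6) (3,4) (6,5) (6,5) | LT: (6,6) (3,4) (3,0) (3,0)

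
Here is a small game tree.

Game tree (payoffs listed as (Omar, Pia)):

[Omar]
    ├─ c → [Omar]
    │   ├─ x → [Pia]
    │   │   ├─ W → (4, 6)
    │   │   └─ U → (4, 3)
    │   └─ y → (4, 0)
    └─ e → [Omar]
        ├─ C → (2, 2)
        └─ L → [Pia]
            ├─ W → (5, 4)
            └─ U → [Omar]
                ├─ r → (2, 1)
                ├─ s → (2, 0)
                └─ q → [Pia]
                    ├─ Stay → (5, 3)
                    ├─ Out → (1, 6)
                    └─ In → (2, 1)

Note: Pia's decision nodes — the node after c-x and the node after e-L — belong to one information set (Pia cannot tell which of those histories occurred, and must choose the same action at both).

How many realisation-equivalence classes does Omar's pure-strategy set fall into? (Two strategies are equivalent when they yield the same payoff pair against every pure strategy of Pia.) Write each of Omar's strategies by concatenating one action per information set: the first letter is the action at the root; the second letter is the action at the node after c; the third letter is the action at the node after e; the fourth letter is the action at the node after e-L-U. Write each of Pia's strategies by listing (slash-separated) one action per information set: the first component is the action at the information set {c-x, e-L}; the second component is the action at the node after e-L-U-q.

6

Omar has 24 pure strategies: cxCr, cxCs, cxCq, cxLr, cxLs, cxLq, cyCr, cyCs, cyCq, cyLr, cyLs, cyLq, exCr, exCs, exCq, exLr, exLs, exLq, eyCr, eyCs, eyCq, eyLr, eyLs, eyLq. Columns: W/Stay, W/Out, W/In, U/Stay, U/Out, U/In.
{cxCr, cxCs, cxCq, cxLr, cxLs, cxLq} → row (4,6) (4,6) (4,6) (4,3) (4,3) (4,3)
{cyCr, cyCs, cyCq, cyLr, cyLs, cyLq} → row (4,0) (4,0) (4,0) (4,0) (4,0) (4,0)
{exCr, exCs, exCq, eyCr, eyCs, eyCq} → row (2,2) (2,2) (2,2) (2,2) (2,2) (2,2)
{exLr, eyLr} → row (5,4) (5,4) (5,4) (2,1) (2,1) (2,1)
{exLs, eyLs} → row (5,4) (5,4) (5,4) (2,0) (2,0) (2,0)
{exLq, eyLq} → row (5,4) (5,4) (5,4) (5,3) (1,6) (2,1)
That's 6 distinct rows out of 24 strategies.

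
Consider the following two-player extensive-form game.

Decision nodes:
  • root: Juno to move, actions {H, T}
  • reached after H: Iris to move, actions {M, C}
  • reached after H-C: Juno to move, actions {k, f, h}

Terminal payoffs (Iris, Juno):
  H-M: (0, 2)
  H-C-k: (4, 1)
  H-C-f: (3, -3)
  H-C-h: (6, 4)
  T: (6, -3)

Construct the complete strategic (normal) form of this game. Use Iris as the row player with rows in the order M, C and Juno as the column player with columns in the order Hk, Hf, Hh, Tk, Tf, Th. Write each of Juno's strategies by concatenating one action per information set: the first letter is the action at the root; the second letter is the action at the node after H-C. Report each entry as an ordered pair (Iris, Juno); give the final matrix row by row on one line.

M: (0,2) (0,2) (0,2) (6,-3) (6,-3) (6,-3) | C: (4,1) (3,-3) (6,4) (6,-3) (6,-3) (6,-3)

           Hk       Hf       Hh       Tk       Tf       Th
   M    (0,2)    (0,2)    (0,2)   (6,-3)   (6,-3)   (6,-3)
   C    (4,1)   (3,-3)    (6,4)   (6,-3)   (6,-3)   (6,-3)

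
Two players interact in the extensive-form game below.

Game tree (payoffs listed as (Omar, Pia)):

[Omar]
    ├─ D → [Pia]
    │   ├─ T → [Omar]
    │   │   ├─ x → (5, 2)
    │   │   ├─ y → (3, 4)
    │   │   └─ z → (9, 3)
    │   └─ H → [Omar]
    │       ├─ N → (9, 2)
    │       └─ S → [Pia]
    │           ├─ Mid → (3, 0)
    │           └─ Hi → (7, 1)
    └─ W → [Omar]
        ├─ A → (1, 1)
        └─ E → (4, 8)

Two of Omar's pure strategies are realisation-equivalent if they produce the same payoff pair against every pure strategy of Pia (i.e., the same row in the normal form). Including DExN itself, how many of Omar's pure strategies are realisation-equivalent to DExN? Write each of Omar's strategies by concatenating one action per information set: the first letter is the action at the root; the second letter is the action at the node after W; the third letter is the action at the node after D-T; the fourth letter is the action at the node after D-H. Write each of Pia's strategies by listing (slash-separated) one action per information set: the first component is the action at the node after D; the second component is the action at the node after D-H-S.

Row for DExN (columns T/Mid, T/Hi, H/Mid, H/Hi): (5,2) (5,2) (9,2) (9,2).
Under DExN, Omar's choice at the node after W can never be reached regardless of what Pia does, so varying those choices leaves every outcome unchanged.
Holding the reachable choices fixed and varying the unreachable one freely already gives 2 equivalent strategies.
No other strategy reproduces this row, so those 2 are the full class: DAxN, DExN.

2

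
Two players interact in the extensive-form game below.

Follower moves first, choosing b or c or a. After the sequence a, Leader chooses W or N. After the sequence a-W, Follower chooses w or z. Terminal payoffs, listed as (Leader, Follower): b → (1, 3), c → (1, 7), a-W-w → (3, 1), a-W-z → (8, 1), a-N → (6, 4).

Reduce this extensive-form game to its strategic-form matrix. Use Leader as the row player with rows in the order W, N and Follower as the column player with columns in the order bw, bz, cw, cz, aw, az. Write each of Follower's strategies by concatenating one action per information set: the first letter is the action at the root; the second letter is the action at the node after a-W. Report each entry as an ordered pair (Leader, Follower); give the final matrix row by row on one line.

           bw       bz       cw       cz       aw       az
   W    (1,3)    (1,3)    (1,7)    (1,7)    (3,1)    (8,1)
   N    (1,3)    (1,3)    (1,7)    (1,7)    (6,4)    (6,4)

W: (1,3) (1,3) (1,7) (1,7) (3,1) (8,1) | N: (1,3) (1,3) (1,7) (1,7) (6,4) (6,4)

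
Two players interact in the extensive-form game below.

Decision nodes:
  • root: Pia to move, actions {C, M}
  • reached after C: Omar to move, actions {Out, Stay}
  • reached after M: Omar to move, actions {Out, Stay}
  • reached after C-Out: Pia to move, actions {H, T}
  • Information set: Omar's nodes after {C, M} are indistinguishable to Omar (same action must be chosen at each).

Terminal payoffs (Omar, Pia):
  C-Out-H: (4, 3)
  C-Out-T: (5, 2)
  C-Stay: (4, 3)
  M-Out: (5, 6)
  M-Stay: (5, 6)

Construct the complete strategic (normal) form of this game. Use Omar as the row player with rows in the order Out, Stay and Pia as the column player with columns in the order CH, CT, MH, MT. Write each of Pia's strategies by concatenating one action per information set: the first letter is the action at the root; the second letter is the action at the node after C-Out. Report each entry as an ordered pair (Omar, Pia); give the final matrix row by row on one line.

Row Out: CH→(4,3), CT→(5,2), MH→(5,6), MT→(5,6)
Row Stay: CH→(4,3), CT→(4,3), MH→(5,6), MT→(5,6)

Out: (4,3) (5,2) (5,6) (5,6) | Stay: (4,3) (4,3) (5,6) (5,6)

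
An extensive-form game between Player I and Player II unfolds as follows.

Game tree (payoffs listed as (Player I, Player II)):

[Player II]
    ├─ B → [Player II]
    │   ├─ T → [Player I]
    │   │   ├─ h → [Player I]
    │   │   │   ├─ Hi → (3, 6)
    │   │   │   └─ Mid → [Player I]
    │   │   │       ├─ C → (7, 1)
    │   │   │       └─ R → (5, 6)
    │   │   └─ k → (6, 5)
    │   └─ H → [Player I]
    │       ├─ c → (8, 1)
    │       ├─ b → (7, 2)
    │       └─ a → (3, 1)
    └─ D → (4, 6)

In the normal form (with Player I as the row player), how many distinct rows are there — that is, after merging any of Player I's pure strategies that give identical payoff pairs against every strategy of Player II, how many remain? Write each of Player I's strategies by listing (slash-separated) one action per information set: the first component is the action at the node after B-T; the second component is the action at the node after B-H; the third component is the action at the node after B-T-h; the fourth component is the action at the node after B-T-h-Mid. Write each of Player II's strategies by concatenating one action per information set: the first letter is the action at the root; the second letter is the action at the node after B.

Player I has 24 pure strategies: h/c/Hi/C, h/c/Hi/R, h/c/Mid/C, h/c/Mid/R, h/b/Hi/C, h/b/Hi/R, h/b/Mid/C, h/b/Mid/R, h/a/Hi/C, h/a/Hi/R, h/a/Mid/C, h/a/Mid/R, k/c/Hi/C, k/c/Hi/R, k/c/Mid/C, k/c/Mid/R, k/b/Hi/C, k/b/Hi/R, k/b/Mid/C, k/b/Mid/R, k/a/Hi/C, k/a/Hi/R, k/a/Mid/C, k/a/Mid/R. Columns: BT, BH, DT, DH.
{h/c/Hi/C, h/c/Hi/R} → row (3,6) (8,1) (4,6) (4,6)
{h/c/Mid/C} → row (7,1) (8,1) (4,6) (4,6)
{h/c/Mid/R} → row (5,6) (8,1) (4,6) (4,6)
{h/b/Hi/C, h/b/Hi/R} → row (3,6) (7,2) (4,6) (4,6)
{h/b/Mid/C} → row (7,1) (7,2) (4,6) (4,6)
{h/b/Mid/R} → row (5,6) (7,2) (4,6) (4,6)
{h/a/Hi/C, h/a/Hi/R} → row (3,6) (3,1) (4,6) (4,6)
{h/a/Mid/C} → row (7,1) (3,1) (4,6) (4,6)
{h/a/Mid/R} → row (5,6) (3,1) (4,6) (4,6)
{k/c/Hi/C, k/c/Hi/R, k/c/Mid/C, k/c/Mid/R} → row (6,5) (8,1) (4,6) (4,6)
{k/b/Hi/C, k/b/Hi/R, k/b/Mid/C, k/b/Mid/R} → row (6,5) (7,2) (4,6) (4,6)
{k/a/Hi/C, k/a/Hi/R, k/a/Mid/C, k/a/Mid/R} → row (6,5) (3,1) (4,6) (4,6)
That's 12 distinct rows out of 24 strategies.

12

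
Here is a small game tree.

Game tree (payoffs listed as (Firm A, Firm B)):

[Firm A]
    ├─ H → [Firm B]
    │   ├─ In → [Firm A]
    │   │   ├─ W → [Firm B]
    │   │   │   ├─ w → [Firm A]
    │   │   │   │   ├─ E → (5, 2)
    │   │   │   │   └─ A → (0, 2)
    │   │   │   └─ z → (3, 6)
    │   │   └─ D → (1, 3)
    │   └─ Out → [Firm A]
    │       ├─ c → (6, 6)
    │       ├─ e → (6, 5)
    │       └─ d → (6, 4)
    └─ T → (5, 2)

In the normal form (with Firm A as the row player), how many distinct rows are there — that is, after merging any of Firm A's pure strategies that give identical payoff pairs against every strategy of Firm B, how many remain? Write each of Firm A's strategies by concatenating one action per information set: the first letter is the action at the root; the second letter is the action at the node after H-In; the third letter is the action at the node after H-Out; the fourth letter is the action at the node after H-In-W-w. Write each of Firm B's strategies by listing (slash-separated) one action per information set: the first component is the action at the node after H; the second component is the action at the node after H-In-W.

Firm A has 24 pure strategies: HWcE, HWcA, HWeE, HWeA, HWdE, HWdA, HDcE, HDcA, HDeE, HDeA, HDdE, HDdA, TWcE, TWcA, TWeE, TWeA, TWdE, TWdA, TDcE, TDcA, TDeE, TDeA, TDdE, TDdA. Columns: In/w, In/z, Out/w, Out/z.
{HWcE} → row (5,2) (3,6) (6,6) (6,6)
{HWcA} → row (0,2) (3,6) (6,6) (6,6)
{HWeE} → row (5,2) (3,6) (6,5) (6,5)
{HWeA} → row (0,2) (3,6) (6,5) (6,5)
{HWdE} → row (5,2) (3,6) (6,4) (6,4)
{HWdA} → row (0,2) (3,6) (6,4) (6,4)
{HDcE, HDcA} → row (1,3) (1,3) (6,6) (6,6)
{HDeE, HDeA} → row (1,3) (1,3) (6,5) (6,5)
{HDdE, HDdA} → row (1,3) (1,3) (6,4) (6,4)
{TWcE, TWcA, TWeE, TWeA, TWdE, TWdA, TDcE, TDcA, TDeE, TDeA, TDdE, TDdA} → row (5,2) (5,2) (5,2) (5,2)
That's 10 distinct rows out of 24 strategies.

10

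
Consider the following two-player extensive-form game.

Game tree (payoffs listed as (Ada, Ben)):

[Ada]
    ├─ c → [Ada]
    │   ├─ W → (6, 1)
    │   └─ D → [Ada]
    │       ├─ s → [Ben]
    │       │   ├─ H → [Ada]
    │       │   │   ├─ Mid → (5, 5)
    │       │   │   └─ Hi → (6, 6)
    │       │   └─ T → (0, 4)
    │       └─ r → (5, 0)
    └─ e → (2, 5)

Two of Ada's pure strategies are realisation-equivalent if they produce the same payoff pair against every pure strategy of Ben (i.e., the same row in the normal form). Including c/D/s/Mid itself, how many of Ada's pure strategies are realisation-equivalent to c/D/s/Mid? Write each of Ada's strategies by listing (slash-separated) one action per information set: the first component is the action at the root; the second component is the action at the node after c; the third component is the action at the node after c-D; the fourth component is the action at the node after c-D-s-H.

Row for c/D/s/Mid (columns H, T): (5,5) (0,4).
Every one of Ada's information sets is on the play path for some reply by Ben when Ada follows c/D/s/Mid.
Changing the action at any of them therefore changes at least one column, so only c/D/s/Mid itself gives this row.

1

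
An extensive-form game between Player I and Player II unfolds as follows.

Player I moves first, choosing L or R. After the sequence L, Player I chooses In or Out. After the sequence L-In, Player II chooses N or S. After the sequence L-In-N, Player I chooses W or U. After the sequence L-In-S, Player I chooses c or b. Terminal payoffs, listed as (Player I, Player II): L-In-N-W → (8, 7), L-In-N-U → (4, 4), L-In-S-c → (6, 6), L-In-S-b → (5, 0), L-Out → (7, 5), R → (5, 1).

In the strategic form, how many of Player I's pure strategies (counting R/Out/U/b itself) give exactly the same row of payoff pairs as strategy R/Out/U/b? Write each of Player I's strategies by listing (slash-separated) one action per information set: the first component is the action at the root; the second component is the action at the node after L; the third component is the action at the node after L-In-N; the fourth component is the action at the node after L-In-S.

8

Row for R/Out/U/b (columns N, S): (5,1) (5,1).
Under R/Out/U/b, Player I's choice at the node after L and at the node after L-In-N and at the node after L-In-S can never be reached regardless of what Player II does, so varying those choices leaves every outcome unchanged.
Holding the reachable choices fixed and varying the unreachable ones freely already gives 2 × 2 × 2 = 8 equivalent strategies.
No other strategy reproduces this row, so those 8 are the full class: R/In/W/c, R/In/W/b, R/In/U/c, R/In/U/b, R/Out/W/c, R/Out/W/b, R/Out/U/c, R/Out/U/b.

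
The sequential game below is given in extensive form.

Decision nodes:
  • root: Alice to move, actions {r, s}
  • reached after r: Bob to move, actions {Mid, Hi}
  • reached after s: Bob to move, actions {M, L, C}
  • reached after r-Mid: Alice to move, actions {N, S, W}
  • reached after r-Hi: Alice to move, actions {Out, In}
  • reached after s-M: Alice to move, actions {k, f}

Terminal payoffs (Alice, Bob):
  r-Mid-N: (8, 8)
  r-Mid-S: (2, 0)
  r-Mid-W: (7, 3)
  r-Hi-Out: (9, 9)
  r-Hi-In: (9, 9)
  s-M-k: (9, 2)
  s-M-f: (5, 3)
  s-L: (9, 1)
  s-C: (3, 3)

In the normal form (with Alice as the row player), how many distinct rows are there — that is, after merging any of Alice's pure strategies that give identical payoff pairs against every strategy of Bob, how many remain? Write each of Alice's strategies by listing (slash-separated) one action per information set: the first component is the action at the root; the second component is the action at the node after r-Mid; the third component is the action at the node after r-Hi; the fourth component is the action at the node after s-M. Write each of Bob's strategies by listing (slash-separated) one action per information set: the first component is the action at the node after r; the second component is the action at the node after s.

5

Alice has 24 pure strategies: r/N/Out/k, r/N/Out/f, r/N/In/k, r/N/In/f, r/S/Out/k, r/S/Out/f, r/S/In/k, r/S/In/f, r/W/Out/k, r/W/Out/f, r/W/In/k, r/W/In/f, s/N/Out/k, s/N/Out/f, s/N/In/k, s/N/In/f, s/S/Out/k, s/S/Out/f, s/S/In/k, s/S/In/f, s/W/Out/k, s/W/Out/f, s/W/In/k, s/W/In/f. Columns: Mid/M, Mid/L, Mid/C, Hi/M, Hi/L, Hi/C.
{r/N/Out/k, r/N/Out/f, r/N/In/k, r/N/In/f} → row (8,8) (8,8) (8,8) (9,9) (9,9) (9,9)
{r/S/Out/k, r/S/Out/f, r/S/In/k, r/S/In/f} → row (2,0) (2,0) (2,0) (9,9) (9,9) (9,9)
{r/W/Out/k, r/W/Out/f, r/W/In/k, r/W/In/f} → row (7,3) (7,3) (7,3) (9,9) (9,9) (9,9)
{s/N/Out/k, s/N/In/k, s/S/Out/k, s/S/In/k, s/W/Out/k, s/W/In/k} → row (9,2) (9,1) (3,3) (9,2) (9,1) (3,3)
{s/N/Out/f, s/N/In/f, s/S/Out/f, s/S/In/f, s/W/Out/f, s/W/In/f} → row (5,3) (9,1) (3,3) (5,3) (9,1) (3,3)
That's 5 distinct rows out of 24 strategies.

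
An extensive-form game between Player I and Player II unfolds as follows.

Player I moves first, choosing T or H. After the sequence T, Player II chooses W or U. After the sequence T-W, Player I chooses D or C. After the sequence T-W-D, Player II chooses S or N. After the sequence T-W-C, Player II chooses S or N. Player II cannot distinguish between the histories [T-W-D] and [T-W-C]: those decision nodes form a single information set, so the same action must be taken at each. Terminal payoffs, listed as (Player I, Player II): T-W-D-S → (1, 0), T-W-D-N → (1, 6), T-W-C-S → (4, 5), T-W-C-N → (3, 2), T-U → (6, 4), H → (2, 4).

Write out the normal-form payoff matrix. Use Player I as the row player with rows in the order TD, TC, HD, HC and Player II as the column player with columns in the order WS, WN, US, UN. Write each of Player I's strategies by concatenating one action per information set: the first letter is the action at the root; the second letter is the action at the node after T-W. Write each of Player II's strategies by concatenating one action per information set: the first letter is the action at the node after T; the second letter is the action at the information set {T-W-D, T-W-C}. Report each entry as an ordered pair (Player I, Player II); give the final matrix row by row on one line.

           WS       WN       US       UN
  TD    (1,0)    (1,6)    (6,4)    (6,4)
  TC    (4,5)    (3,2)    (6,4)    (6,4)
  HD    (2,4)    (2,4)    (2,4)    (2,4)
  HC    (2,4)    (2,4)    (2,4)    (2,4)

TD: (1,0) (1,6) (6,4) (6,4) | TC: (4,5) (3,2) (6,4) (6,4) | HD: (2,4) (2,4) (2,4) (2,4) | HC: (2,4) (2,4) (2,4) (2,4)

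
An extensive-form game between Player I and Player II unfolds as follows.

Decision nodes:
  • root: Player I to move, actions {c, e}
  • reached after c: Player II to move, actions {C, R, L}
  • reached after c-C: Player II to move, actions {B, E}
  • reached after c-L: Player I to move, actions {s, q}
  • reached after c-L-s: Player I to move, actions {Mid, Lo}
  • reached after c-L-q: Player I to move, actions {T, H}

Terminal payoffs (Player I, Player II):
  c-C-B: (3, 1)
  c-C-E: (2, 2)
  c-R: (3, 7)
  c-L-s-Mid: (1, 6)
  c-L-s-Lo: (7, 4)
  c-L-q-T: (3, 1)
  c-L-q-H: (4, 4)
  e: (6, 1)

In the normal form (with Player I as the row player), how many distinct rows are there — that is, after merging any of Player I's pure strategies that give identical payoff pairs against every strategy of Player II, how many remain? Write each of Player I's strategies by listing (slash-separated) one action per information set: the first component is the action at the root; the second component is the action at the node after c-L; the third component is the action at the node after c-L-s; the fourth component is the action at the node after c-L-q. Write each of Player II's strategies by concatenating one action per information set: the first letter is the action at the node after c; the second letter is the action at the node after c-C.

5

Player I has 16 pure strategies: c/s/Mid/T, c/s/Mid/H, c/s/Lo/T, c/s/Lo/H, c/q/Mid/T, c/q/Mid/H, c/q/Lo/T, c/q/Lo/H, e/s/Mid/T, e/s/Mid/H, e/s/Lo/T, e/s/Lo/H, e/q/Mid/T, e/q/Mid/H, e/q/Lo/T, e/q/Lo/H. Columns: CB, CE, RB, RE, LB, LE.
{c/s/Mid/T, c/s/Mid/H} → row (3,1) (2,2) (3,7) (3,7) (1,6) (1,6)
{c/s/Lo/T, c/s/Lo/H} → row (3,1) (2,2) (3,7) (3,7) (7,4) (7,4)
{c/q/Mid/T, c/q/Lo/T} → row (3,1) (2,2) (3,7) (3,7) (3,1) (3,1)
{c/q/Mid/H, c/q/Lo/H} → row (3,1) (2,2) (3,7) (3,7) (4,4) (4,4)
{e/s/Mid/T, e/s/Mid/H, e/s/Lo/T, e/s/Lo/H, e/q/Mid/T, e/q/Mid/H, e/q/Lo/T, e/q/Lo/H} → row (6,1) (6,1) (6,1) (6,1) (6,1) (6,1)
That's 5 distinct rows out of 16 strategies.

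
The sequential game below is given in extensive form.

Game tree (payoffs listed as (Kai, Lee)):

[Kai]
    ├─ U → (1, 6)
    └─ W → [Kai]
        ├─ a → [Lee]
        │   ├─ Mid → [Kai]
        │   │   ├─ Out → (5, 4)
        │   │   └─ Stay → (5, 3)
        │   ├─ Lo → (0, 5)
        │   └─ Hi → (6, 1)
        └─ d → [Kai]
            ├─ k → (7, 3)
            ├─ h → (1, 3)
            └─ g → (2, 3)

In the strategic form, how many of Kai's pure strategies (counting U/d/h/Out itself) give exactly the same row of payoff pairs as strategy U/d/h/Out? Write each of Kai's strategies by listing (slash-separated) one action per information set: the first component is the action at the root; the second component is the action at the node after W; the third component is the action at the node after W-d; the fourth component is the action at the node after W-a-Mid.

Row for U/d/h/Out (columns Mid, Lo, Hi): (1,6) (1,6) (1,6).
Under U/d/h/Out, Kai's choice at the node after W and at the node after W-d and at the node after W-a-Mid can never be reached regardless of what Lee does, so varying those choices leaves every outcome unchanged.
Holding the reachable choices fixed and varying the unreachable ones freely already gives 2 × 3 × 2 = 12 equivalent strategies.
No other strategy reproduces this row, so those 12 are the full class: U/a/k/Out, U/a/k/Stay, U/a/h/Out, U/a/h/Stay, U/a/g/Out, U/a/g/Stay, U/d/k/Out, U/d/k/Stay, U/d/h/Out, U/d/h/Stay, U/d/g/Out, U/d/g/Stay.

12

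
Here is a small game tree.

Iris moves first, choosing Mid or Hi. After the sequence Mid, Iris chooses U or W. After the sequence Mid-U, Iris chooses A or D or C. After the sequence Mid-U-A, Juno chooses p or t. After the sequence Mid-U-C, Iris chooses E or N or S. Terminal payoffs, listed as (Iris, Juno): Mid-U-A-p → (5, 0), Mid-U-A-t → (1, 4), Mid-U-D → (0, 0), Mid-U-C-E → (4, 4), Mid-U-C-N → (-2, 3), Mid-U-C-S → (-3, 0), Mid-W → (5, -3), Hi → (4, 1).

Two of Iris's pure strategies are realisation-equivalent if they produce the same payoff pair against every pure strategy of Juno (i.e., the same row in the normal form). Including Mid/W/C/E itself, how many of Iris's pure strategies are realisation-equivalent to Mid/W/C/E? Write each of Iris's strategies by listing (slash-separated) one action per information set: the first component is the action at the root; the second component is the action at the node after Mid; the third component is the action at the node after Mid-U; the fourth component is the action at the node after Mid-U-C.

9

Row for Mid/W/C/E (columns p, t): (5,-3) (5,-3).
Under Mid/W/C/E, Iris's choice at the node after Mid-U and at the node after Mid-U-C can never be reached regardless of what Juno does, so varying those choices leaves every outcome unchanged.
Holding the reachable choices fixed and varying the unreachable ones freely already gives 3 × 3 = 9 equivalent strategies.
No other strategy reproduces this row, so those 9 are the full class: Mid/W/A/E, Mid/W/A/N, Mid/W/A/S, Mid/W/D/E, Mid/W/D/N, Mid/W/D/S, Mid/W/C/E, Mid/W/C/N, Mid/W/C/S.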